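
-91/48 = -1.90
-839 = -839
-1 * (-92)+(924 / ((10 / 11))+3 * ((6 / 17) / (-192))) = 3014833 / 2720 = 1108.39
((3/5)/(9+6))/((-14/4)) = -2/175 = -0.01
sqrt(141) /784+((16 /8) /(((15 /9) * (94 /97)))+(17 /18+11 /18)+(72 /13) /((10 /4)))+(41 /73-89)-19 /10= -342534119 /4014270+sqrt(141) /784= -85.31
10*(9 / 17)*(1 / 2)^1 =45 / 17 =2.65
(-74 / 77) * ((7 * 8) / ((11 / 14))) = -8288 / 121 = -68.50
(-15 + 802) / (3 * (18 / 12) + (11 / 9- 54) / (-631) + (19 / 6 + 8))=4469373 / 89446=49.97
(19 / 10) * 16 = 152 / 5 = 30.40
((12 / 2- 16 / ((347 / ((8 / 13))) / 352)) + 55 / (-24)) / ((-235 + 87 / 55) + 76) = 37392575 / 937349712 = 0.04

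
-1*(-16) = 16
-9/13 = -0.69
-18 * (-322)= 5796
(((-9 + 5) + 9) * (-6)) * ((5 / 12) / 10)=-5 / 4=-1.25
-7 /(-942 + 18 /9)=7 /940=0.01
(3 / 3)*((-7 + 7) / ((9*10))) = 0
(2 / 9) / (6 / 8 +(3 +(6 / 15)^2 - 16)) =-200 / 10881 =-0.02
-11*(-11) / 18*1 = 6.72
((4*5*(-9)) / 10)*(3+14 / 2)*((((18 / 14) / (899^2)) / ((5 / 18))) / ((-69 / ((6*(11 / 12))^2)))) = 58806 / 130120361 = 0.00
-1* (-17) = 17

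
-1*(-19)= 19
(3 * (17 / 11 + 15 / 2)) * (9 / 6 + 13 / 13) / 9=995 / 132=7.54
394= 394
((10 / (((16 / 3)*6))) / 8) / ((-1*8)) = -5 / 1024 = -0.00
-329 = -329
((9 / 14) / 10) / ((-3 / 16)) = -12 / 35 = -0.34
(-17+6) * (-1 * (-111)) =-1221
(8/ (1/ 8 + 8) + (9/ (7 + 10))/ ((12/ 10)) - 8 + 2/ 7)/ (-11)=97283/ 170170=0.57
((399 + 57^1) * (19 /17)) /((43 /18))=155952 /731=213.34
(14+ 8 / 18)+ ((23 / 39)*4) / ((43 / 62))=89782 / 5031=17.85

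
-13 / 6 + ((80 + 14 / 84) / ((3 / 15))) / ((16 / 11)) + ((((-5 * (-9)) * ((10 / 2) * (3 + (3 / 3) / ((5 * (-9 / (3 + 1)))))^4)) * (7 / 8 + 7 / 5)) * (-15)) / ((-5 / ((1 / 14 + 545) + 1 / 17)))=331143696092287 / 5508000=60120496.75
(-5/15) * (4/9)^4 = -256/19683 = -0.01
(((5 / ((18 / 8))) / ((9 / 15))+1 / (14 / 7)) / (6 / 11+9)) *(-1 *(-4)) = 4994 / 2835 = 1.76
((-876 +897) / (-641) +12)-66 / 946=327930 / 27563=11.90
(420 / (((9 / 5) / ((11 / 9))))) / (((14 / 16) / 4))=35200 / 27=1303.70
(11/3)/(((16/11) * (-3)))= -121/144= -0.84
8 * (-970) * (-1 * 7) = 54320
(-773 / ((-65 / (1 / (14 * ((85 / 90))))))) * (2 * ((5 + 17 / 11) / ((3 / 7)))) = 333936 / 12155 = 27.47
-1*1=-1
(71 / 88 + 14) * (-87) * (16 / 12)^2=-75574 / 33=-2290.12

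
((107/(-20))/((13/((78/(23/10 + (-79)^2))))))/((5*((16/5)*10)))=-107/3329760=-0.00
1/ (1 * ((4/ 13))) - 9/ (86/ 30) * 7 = -3221/ 172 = -18.73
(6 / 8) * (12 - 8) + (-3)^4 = 84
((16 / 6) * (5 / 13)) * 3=40 / 13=3.08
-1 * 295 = -295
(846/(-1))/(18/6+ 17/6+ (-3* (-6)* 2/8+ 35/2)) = -5076/167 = -30.40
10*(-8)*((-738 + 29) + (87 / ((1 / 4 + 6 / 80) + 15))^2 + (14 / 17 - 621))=662799961920 / 6388073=103755.85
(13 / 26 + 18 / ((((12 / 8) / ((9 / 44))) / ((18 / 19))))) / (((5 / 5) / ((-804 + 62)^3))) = -241230167164 / 209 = -1154211326.14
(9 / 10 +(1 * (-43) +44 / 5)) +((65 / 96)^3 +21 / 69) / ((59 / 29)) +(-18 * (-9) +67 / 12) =807907836487 / 6002933760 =134.59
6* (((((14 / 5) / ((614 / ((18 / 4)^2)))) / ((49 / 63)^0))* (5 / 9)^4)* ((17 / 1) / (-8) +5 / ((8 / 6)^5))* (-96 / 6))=840875 / 1060992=0.79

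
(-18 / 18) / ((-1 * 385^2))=0.00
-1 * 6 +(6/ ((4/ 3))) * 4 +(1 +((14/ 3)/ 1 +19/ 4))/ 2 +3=485/ 24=20.21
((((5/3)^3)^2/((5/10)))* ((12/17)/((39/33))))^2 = 1890625000000/2884012209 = 655.55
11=11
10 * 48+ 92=572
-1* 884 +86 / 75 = -66214 / 75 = -882.85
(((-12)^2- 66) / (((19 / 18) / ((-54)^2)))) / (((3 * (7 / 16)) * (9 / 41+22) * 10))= 447617664 / 605815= 738.87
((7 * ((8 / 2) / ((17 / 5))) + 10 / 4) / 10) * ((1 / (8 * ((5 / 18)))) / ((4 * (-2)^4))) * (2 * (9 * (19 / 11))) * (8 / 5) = 112347 / 299200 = 0.38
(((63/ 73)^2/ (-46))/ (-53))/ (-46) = -3969/ 597636692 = -0.00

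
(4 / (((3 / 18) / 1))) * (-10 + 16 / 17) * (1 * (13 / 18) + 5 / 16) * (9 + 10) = -217987 / 51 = -4274.25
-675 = -675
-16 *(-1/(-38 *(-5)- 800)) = -8/305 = -0.03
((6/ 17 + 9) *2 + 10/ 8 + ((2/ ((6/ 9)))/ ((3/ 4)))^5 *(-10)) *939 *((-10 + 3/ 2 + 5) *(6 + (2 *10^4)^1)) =45693621965397/ 68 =671965028902.90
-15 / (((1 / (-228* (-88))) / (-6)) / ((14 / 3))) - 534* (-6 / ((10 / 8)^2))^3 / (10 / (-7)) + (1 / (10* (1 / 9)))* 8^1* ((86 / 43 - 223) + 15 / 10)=656572959666 / 78125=8404133.88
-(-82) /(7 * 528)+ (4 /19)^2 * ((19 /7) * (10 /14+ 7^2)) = 1475405 /245784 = 6.00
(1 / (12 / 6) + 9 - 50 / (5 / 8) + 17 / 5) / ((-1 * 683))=671 / 6830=0.10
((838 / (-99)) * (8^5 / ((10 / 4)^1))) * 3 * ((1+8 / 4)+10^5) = -5492081557504 / 165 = -33285342772.75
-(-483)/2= 483/2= 241.50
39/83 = 0.47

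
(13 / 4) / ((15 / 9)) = 39 / 20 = 1.95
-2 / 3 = -0.67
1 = 1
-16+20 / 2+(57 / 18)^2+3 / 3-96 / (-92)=5027 / 828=6.07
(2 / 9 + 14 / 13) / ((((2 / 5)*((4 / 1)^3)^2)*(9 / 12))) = 95 / 89856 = 0.00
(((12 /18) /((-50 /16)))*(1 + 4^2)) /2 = -136 /75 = -1.81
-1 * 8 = -8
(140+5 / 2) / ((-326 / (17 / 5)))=-969 / 652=-1.49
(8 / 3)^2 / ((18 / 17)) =544 / 81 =6.72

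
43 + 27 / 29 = 1274 / 29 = 43.93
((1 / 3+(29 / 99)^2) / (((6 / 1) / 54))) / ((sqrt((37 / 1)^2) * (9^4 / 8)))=32864 / 264362373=0.00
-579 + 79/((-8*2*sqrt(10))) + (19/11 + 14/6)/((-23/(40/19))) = -8355119/14421 - 79*sqrt(10)/160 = -580.93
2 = 2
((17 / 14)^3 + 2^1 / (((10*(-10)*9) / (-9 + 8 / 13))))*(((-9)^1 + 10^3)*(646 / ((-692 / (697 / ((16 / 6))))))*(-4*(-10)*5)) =-3239498287571933 / 37027536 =-87488897.12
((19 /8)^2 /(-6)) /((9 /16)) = -361 /216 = -1.67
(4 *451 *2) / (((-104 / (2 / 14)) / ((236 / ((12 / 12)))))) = -106436 / 91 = -1169.63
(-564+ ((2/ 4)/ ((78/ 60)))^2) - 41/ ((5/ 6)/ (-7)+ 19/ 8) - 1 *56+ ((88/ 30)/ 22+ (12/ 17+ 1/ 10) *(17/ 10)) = -12230978099/ 19215300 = -636.52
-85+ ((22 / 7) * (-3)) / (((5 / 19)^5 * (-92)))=-3819983 / 1006250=-3.80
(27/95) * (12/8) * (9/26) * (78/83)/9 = 243/15770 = 0.02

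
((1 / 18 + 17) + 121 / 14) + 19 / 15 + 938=303964 / 315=964.97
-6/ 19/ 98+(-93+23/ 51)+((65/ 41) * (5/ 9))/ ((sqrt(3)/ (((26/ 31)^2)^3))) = -4394473/ 47481+100397627200 * sqrt(3)/ 982466574867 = -92.38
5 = 5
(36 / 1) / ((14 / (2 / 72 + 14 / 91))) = 85 / 182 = 0.47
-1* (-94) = 94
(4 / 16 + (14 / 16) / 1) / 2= 9 / 16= 0.56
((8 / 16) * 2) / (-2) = -1 / 2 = -0.50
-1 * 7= -7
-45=-45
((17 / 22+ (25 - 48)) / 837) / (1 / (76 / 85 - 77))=1054447 / 521730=2.02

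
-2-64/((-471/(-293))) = -19694/471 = -41.81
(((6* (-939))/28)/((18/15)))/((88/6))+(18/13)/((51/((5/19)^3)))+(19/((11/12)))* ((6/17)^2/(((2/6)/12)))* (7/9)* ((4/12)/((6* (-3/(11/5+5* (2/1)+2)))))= -4832464074679/158738660080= -30.44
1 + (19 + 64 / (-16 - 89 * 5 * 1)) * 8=70021 / 461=151.89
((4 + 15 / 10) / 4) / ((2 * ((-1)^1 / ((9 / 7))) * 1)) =-99 / 112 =-0.88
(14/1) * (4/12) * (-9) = -42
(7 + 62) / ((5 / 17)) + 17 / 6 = 7123 / 30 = 237.43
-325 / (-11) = 325 / 11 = 29.55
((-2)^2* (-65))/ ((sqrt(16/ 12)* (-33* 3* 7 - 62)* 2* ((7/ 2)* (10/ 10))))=26* sqrt(3)/ 1057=0.04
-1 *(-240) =240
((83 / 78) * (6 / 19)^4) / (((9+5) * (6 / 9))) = 13446 / 11859211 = 0.00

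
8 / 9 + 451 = 4067 / 9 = 451.89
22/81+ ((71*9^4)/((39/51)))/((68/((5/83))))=188756507/349596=539.93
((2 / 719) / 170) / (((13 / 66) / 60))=792 / 158899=0.00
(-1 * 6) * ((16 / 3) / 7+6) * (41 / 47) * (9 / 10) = -52398 / 1645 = -31.85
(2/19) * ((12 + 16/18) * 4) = 928/171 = 5.43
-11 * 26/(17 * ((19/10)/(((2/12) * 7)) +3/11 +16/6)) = -165165/44846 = -3.68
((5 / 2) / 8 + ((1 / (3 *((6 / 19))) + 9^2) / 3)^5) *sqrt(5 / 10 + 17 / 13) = 7029144728360227 *sqrt(1222) / 11938290624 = 20582396.55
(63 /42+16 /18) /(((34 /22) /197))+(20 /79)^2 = 581665021 /1909746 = 304.58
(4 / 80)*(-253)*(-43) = 543.95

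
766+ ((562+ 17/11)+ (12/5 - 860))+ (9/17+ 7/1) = 448309/935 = 479.47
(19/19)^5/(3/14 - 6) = -14/81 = -0.17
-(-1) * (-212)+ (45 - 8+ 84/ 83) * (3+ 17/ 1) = 45504/ 83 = 548.24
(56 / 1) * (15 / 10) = 84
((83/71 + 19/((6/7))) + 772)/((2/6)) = 338813/142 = 2386.01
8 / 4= 2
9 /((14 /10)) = 45 /7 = 6.43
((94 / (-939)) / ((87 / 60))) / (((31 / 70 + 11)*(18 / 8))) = -526400 / 196308279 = -0.00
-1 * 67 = -67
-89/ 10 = -8.90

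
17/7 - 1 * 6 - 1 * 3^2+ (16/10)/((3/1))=-12.04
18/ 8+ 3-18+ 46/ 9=-275/ 36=-7.64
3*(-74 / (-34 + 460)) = -37 / 71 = -0.52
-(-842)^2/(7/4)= -2835856/7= -405122.29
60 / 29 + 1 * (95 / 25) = 851 / 145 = 5.87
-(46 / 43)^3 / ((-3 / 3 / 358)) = 34846288 / 79507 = 438.28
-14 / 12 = -7 / 6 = -1.17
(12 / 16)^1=3 / 4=0.75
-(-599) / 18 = 599 / 18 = 33.28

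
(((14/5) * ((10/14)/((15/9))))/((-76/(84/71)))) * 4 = -504/6745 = -0.07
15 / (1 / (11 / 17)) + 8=301 / 17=17.71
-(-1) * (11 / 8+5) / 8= 51 / 64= 0.80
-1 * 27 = -27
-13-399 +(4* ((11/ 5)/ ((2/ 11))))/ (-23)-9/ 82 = -3906039/ 9430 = -414.21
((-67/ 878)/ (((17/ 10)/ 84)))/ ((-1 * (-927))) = -9380/ 2306067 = -0.00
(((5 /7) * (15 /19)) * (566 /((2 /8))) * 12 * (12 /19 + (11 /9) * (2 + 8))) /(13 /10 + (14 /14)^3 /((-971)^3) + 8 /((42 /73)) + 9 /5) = 13667310311874576000 /1180197639821231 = 11580.53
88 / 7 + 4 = 116 / 7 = 16.57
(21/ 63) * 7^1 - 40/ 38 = 73/ 57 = 1.28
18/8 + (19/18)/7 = 2.40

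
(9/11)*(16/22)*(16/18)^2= 512/1089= 0.47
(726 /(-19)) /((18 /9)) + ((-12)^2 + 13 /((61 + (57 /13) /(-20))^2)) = 592637398957 /4744961371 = 124.90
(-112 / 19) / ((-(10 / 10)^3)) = 112 / 19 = 5.89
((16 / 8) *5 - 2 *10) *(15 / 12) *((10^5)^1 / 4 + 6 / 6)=-625025 / 2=-312512.50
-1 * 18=-18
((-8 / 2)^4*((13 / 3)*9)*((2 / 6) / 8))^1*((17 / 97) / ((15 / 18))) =42432 / 485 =87.49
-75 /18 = -25 /6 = -4.17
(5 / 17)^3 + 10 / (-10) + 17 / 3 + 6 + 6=246025 / 14739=16.69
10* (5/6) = 25/3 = 8.33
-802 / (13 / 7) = -5614 / 13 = -431.85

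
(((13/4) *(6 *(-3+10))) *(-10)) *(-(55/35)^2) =23595/7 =3370.71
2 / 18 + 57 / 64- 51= -28799 / 576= -50.00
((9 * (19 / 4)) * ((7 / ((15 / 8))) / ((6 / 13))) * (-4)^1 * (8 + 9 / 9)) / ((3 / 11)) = -228228 / 5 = -45645.60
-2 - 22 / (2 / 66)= -728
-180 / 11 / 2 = -90 / 11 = -8.18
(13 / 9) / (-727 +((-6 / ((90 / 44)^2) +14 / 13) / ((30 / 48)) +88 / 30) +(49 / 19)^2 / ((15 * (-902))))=-0.00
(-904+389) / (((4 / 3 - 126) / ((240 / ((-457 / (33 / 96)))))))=-0.75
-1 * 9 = -9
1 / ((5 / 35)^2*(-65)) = -49 / 65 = -0.75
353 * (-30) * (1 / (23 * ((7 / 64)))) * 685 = -464265600 / 161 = -2883637.27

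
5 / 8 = 0.62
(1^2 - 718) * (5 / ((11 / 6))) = -21510 / 11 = -1955.45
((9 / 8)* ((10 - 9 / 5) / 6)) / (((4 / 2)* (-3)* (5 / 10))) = -41 / 80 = -0.51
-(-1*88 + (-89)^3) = 705057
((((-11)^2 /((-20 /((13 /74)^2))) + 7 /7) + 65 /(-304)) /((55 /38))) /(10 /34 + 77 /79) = 8725471 /26729725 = 0.33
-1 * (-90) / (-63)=-10 / 7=-1.43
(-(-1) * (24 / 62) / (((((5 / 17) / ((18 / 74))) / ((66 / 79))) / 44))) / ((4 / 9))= 11996424 / 453065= 26.48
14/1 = 14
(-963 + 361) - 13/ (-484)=-291355/ 484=-601.97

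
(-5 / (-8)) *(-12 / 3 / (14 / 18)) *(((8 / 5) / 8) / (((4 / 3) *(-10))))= 27 / 560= 0.05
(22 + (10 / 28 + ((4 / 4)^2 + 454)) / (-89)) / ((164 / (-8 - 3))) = -1.13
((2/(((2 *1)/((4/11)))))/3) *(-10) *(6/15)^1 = -16/33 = -0.48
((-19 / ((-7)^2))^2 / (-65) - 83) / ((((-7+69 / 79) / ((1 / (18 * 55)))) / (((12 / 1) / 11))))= 511673362 / 34274214975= 0.01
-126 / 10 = -63 / 5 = -12.60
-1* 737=-737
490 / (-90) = -49 / 9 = -5.44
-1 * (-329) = 329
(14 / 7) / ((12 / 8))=4 / 3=1.33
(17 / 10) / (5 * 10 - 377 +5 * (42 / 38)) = -0.01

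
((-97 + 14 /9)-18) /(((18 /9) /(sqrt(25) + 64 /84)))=-123541 /378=-326.83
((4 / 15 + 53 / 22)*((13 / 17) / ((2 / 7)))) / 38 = 80353 / 426360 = 0.19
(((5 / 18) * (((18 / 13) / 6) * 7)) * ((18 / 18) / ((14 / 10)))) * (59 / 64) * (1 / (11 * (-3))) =-1475 / 164736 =-0.01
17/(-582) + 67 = 38977/582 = 66.97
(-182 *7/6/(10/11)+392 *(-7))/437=-89327/13110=-6.81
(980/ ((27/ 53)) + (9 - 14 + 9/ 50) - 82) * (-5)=-2479793/ 270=-9184.42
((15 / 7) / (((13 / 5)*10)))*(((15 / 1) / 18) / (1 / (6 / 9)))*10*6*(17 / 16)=2125 / 728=2.92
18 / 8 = 9 / 4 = 2.25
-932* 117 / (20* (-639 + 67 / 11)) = 299871 / 34810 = 8.61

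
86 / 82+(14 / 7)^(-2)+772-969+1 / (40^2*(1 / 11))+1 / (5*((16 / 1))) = -12836729 / 65600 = -195.68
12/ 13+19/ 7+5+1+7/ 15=10.10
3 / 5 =0.60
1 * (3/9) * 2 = 2/3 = 0.67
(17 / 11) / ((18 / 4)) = 34 / 99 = 0.34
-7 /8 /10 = -7 /80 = -0.09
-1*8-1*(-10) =2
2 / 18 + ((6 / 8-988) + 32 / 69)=-816967 / 828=-986.68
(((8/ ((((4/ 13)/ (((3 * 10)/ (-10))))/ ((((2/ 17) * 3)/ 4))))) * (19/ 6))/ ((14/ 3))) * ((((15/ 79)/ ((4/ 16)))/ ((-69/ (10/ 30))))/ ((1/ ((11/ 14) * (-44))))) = -0.59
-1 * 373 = -373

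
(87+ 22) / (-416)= -109 / 416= -0.26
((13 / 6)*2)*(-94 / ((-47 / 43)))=1118 / 3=372.67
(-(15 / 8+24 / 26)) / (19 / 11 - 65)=1067 / 24128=0.04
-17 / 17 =-1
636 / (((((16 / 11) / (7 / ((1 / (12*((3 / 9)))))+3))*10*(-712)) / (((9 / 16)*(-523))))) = 255208833 / 455680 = 560.06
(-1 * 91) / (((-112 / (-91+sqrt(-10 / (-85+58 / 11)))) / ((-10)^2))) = -29575 / 4+325 * sqrt(96470) / 3508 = -7364.97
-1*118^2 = -13924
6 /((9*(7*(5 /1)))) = 2 /105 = 0.02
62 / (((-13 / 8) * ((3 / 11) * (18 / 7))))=-19096 / 351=-54.40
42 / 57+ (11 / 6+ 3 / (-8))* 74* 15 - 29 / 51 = 6274927 / 3876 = 1618.92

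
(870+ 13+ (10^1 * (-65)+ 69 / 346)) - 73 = 55429 / 346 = 160.20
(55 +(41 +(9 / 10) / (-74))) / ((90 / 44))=260447 / 5550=46.93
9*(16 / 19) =144 / 19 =7.58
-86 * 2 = -172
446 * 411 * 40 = 7332240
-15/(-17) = 15/17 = 0.88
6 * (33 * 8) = 1584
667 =667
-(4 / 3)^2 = -16 / 9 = -1.78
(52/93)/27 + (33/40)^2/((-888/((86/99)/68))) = 836928899/40433126400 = 0.02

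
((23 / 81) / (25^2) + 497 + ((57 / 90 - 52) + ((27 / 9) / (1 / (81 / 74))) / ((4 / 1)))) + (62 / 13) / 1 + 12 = 90238344379 / 194805000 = 463.22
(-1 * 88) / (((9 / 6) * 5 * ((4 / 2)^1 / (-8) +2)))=-704 / 105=-6.70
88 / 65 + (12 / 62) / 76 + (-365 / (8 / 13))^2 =861991055613 / 2450240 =351798.62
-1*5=-5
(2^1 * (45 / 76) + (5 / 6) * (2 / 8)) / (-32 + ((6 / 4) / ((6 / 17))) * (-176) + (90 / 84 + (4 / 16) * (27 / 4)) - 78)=-8890 / 5459859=-0.00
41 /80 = 0.51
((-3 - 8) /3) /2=-11 /6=-1.83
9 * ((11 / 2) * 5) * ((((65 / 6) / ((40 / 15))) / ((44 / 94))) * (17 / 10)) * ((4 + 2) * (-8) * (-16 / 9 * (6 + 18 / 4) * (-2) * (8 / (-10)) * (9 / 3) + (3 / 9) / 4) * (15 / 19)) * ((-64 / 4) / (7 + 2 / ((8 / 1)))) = -15062915790 / 551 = -27337415.23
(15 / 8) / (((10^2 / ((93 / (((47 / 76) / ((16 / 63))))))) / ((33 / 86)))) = 0.27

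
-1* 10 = -10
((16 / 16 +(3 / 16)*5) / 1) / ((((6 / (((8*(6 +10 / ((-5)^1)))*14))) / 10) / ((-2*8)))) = -23146.67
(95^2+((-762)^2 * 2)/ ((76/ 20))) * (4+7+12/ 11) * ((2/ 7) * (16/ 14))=95646640/ 77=1242164.16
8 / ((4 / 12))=24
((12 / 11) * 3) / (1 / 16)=576 / 11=52.36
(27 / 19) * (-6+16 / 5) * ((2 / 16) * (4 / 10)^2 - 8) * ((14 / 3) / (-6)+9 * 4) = 139797 / 125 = 1118.38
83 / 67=1.24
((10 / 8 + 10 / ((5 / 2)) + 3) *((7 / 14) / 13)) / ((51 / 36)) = 0.22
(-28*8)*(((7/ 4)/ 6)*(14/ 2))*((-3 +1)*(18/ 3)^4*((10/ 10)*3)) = 3556224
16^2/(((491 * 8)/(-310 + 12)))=-19.42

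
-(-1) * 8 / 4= 2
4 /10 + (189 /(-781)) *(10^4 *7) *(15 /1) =-992248438 /3905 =-254096.91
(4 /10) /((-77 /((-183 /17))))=366 /6545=0.06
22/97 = 0.23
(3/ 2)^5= 7.59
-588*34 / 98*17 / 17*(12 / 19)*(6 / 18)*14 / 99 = -3808 / 627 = -6.07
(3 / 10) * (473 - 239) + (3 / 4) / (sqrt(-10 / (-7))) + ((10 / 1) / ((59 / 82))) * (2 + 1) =3 * sqrt(70) / 40 + 33009 / 295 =112.52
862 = 862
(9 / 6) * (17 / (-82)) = -51 / 164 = -0.31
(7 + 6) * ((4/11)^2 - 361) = -567645/121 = -4691.28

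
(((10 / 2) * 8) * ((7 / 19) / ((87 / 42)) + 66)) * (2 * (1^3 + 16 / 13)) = 2917120 / 247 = 11810.20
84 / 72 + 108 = 655 / 6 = 109.17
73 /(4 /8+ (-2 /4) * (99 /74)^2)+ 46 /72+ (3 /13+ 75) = -220596353 /2024100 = -108.98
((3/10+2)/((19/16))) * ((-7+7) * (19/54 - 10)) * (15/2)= 0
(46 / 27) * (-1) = -46 / 27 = -1.70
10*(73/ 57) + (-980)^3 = -53647943270/ 57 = -941191987.19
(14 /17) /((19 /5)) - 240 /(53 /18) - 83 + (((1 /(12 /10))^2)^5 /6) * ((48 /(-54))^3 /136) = -11622736081085207 /70744014412704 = -164.29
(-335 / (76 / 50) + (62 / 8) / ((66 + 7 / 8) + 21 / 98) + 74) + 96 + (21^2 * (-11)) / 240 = -402552831 / 5710640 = -70.49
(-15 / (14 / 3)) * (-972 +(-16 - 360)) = 30330 / 7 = 4332.86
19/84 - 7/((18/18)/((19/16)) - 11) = 14839/16212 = 0.92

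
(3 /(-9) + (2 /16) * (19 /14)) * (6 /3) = -0.33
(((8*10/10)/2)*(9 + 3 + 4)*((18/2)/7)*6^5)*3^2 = 40310784/7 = 5758683.43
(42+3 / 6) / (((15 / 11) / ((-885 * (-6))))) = 165495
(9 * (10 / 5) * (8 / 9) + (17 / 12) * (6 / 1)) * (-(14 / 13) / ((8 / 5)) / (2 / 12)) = -5145 / 52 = -98.94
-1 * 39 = -39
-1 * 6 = -6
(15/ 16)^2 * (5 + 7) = 675/ 64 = 10.55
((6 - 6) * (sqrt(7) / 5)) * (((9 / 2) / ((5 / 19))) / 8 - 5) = 0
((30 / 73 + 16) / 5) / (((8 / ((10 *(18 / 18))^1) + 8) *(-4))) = -599 / 6424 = -0.09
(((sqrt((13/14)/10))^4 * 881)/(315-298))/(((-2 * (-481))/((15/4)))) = 34359/19725440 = 0.00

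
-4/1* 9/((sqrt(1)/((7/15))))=-84/5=-16.80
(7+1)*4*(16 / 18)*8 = 2048 / 9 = 227.56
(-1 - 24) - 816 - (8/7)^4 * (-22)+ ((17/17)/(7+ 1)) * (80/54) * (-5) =-52146508/64827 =-804.39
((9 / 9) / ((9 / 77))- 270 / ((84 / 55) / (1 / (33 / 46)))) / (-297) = 14986 / 18711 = 0.80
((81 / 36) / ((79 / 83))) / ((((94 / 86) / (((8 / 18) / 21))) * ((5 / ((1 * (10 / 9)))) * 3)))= 7138 / 2105271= 0.00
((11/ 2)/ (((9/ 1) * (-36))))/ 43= -11/ 27864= -0.00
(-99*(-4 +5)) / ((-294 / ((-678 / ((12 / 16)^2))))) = -19888 / 49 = -405.88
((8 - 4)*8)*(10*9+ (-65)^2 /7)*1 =155360 /7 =22194.29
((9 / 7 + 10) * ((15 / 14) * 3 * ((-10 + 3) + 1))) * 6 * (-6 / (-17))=-383940 / 833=-460.91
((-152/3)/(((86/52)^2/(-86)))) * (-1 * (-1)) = 1593.05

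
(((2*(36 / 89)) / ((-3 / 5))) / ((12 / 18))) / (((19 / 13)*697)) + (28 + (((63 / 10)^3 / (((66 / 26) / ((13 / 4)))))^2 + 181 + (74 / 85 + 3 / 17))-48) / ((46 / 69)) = 702680614690071745041 / 4563643744000000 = 153973.59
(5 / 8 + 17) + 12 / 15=737 / 40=18.42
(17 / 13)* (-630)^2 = 6747300 / 13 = 519023.08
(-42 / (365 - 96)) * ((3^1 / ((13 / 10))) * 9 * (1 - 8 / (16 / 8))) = 34020 / 3497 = 9.73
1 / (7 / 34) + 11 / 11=41 / 7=5.86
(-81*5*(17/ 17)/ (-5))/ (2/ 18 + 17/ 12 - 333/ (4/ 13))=-0.07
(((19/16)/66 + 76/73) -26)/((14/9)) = -5767935/359744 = -16.03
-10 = -10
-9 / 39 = -3 / 13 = -0.23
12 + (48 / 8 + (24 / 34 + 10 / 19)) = 6212 / 323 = 19.23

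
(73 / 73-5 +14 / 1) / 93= 10 / 93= 0.11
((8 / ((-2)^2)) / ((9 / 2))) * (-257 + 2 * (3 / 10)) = -5128 / 45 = -113.96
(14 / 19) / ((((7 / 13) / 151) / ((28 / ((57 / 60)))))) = 2198560 / 361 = 6090.19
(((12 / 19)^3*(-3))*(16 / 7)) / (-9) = 9216 / 48013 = 0.19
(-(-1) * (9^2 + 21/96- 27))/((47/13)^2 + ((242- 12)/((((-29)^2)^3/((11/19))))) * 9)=3313811281273285/798890670522272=4.15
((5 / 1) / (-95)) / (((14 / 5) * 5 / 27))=-27 / 266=-0.10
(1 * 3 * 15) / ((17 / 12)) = 540 / 17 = 31.76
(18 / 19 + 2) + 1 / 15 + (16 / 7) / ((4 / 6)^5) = 81281 / 3990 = 20.37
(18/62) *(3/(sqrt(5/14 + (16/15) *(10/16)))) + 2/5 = 2/5 + 27 *sqrt(1806)/1333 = 1.26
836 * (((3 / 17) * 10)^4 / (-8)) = -84645000 / 83521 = -1013.46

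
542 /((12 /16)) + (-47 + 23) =2096 /3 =698.67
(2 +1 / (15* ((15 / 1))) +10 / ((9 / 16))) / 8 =2.47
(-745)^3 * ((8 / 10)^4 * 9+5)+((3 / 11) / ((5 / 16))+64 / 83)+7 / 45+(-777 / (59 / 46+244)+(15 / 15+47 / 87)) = -3219016930176715570 / 896219973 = -3591771024.03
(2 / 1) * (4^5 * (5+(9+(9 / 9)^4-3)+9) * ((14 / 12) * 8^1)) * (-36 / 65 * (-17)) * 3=11338232.12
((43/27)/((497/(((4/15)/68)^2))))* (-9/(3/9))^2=129/3590825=0.00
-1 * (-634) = 634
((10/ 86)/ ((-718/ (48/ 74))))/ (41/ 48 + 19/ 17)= -48960/ 919010921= -0.00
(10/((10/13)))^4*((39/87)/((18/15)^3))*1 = 46411625/6264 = 7409.26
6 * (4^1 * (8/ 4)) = 48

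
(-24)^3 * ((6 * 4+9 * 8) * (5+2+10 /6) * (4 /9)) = -5111808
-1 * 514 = -514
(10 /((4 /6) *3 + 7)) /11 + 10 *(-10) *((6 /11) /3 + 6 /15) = -5750 /99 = -58.08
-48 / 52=-12 / 13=-0.92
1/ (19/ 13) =13/ 19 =0.68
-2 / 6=-1 / 3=-0.33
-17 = -17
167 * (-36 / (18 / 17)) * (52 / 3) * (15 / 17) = -86840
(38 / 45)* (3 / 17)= 38 / 255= 0.15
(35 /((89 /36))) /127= 1260 /11303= 0.11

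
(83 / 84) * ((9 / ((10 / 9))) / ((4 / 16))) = 2241 / 70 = 32.01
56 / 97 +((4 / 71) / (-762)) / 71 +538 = 100337082088 / 186300237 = 538.58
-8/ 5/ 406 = -4/ 1015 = -0.00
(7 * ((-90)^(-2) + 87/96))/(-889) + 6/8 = 6113467/8229600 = 0.74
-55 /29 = -1.90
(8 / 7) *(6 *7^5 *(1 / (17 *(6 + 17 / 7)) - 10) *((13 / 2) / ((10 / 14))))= -52558447032 / 5015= -10480248.66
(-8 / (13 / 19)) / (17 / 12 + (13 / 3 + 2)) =-608 / 403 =-1.51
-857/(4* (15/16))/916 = -0.25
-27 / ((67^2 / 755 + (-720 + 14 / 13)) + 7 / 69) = 18285345 / 482784532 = 0.04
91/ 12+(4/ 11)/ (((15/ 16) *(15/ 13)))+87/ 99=87103/ 9900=8.80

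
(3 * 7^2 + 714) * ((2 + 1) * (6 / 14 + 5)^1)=14022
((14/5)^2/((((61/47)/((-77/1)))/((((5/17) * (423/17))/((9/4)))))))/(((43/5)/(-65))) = 8667939280/758047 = 11434.57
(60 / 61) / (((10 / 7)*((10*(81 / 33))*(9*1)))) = 77 / 24705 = 0.00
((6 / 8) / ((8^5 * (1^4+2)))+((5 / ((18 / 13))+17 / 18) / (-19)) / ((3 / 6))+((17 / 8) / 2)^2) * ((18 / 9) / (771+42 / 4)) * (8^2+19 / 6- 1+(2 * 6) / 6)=0.11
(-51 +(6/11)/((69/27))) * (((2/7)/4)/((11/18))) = -115641/19481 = -5.94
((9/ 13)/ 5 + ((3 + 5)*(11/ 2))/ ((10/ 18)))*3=15471/ 65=238.02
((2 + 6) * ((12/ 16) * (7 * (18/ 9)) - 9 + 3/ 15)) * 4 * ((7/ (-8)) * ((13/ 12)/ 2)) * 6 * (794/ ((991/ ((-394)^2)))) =-95339586524/ 4955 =-19241087.09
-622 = -622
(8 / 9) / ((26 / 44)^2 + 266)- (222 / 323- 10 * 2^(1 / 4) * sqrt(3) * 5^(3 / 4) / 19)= -256317518 / 374750091 + 10 * 2^(1 / 4) * sqrt(3) * 5^(3 / 4) / 19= 2.94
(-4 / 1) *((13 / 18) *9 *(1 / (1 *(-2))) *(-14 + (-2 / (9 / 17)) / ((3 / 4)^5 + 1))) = -2527954 / 11403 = -221.69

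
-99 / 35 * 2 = -198 / 35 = -5.66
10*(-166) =-1660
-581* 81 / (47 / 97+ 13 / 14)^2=-86788202004 / 3682561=-23567.35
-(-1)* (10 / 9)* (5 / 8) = 25 / 36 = 0.69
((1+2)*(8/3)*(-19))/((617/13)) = -1976/617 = -3.20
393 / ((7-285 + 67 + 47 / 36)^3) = -18335808 / 430197890149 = -0.00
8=8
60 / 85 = 12 / 17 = 0.71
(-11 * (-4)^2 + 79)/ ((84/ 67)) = -6499/ 84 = -77.37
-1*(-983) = 983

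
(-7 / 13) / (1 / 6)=-42 / 13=-3.23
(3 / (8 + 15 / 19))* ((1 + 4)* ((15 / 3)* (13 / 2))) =18525 / 334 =55.46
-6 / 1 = -6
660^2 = 435600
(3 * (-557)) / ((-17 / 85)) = 8355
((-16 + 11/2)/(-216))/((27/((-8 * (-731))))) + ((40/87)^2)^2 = 3634516877/343738566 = 10.57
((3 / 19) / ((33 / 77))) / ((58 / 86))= 301 / 551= 0.55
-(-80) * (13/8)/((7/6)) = 780/7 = 111.43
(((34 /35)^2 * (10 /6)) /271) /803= 1156 /159945555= 0.00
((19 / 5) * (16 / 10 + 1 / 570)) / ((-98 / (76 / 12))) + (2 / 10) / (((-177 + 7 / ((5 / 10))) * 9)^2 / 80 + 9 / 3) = -12445248521 / 31639236300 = -0.39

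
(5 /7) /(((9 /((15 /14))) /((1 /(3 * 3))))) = 25 /2646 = 0.01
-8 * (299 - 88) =-1688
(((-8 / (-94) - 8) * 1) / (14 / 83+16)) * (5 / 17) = -77190 / 536129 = -0.14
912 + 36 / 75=912.48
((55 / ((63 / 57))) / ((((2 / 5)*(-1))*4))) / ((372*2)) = -5225 / 124992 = -0.04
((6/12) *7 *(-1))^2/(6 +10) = 49/64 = 0.77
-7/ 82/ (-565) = 7/ 46330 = 0.00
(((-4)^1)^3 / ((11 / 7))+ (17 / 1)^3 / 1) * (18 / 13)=964710 / 143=6746.22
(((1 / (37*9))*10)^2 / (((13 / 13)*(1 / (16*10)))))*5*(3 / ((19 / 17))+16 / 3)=36560000 / 6320673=5.78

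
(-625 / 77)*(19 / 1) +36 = -9103 / 77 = -118.22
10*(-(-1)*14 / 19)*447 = 62580 / 19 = 3293.68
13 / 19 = 0.68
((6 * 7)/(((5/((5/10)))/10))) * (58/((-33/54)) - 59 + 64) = -41538/11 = -3776.18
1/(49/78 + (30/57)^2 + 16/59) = 1661322/1954379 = 0.85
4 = 4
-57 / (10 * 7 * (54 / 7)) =-19 / 180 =-0.11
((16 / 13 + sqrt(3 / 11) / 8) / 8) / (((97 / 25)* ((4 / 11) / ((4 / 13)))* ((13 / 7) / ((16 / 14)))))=0.02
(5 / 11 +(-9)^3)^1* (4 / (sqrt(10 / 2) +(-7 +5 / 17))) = 9264184* sqrt(5) / 127061 +62124528 / 127061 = 651.97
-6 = -6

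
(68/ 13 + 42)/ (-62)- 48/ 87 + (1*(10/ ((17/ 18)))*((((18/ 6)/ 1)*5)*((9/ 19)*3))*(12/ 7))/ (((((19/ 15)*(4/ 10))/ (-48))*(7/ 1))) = -18407433925263/ 3514432831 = -5237.67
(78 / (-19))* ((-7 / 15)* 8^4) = 745472 / 95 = 7847.07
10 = 10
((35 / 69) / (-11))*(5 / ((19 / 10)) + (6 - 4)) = -280 / 1311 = -0.21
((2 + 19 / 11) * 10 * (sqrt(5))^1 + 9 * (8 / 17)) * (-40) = -16400 * sqrt(5) / 11 - 2880 / 17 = -3503.19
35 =35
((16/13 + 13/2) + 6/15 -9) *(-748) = 42262/65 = 650.18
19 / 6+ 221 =1345 / 6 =224.17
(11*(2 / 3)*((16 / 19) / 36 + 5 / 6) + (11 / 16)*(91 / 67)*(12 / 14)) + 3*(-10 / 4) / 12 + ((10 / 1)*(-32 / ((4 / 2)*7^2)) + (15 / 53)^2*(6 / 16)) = 121971208655 / 37846870488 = 3.22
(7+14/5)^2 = 2401/25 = 96.04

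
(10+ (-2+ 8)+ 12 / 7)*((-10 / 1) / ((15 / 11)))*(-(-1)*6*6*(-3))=98208 / 7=14029.71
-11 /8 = -1.38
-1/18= -0.06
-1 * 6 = -6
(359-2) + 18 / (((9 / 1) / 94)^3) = 1690085 / 81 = 20865.25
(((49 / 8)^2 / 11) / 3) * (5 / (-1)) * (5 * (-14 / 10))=84035 / 2112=39.79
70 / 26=35 / 13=2.69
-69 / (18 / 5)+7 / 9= -331 / 18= -18.39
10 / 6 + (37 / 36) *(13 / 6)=3.89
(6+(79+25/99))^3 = 601211584000/970299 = 619614.76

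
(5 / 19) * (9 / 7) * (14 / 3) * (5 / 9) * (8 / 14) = 200 / 399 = 0.50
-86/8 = -10.75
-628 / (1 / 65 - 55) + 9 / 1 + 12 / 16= 151333 / 7148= 21.17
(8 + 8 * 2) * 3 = 72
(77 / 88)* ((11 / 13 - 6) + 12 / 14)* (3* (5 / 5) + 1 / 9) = -2737 / 234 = -11.70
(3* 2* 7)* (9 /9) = 42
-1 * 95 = -95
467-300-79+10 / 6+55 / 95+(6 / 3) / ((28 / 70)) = 5429 / 57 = 95.25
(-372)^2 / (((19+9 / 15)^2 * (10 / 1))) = 86490 / 2401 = 36.02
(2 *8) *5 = 80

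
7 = 7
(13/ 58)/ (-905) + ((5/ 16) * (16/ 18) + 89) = 21087799/ 236205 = 89.28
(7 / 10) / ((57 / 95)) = 7 / 6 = 1.17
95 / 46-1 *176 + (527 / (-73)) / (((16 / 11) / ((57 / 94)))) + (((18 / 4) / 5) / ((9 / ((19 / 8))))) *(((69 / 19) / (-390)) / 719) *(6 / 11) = -1148524411474269 / 6490878336800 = -176.94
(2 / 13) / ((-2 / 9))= -9 / 13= -0.69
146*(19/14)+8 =1443/7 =206.14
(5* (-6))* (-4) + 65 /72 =8705 /72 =120.90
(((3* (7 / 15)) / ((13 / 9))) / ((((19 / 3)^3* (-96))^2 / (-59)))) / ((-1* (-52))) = -0.00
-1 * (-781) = 781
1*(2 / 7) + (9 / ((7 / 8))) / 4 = 20 / 7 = 2.86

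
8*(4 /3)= 32 /3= 10.67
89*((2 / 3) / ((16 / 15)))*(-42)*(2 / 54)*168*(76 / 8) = -414295 / 3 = -138098.33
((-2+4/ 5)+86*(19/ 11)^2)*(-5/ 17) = -154504/ 2057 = -75.11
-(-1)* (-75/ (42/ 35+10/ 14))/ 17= -2625/ 1139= -2.30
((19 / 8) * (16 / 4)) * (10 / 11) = 95 / 11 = 8.64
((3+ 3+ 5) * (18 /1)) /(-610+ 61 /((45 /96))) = -1485 /3599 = -0.41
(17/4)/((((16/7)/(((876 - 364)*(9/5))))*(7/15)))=3672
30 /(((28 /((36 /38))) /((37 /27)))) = 185 /133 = 1.39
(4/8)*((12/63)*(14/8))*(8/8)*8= 4/3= 1.33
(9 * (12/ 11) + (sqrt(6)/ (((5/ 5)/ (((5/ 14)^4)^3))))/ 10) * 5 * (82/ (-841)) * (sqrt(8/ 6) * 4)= -22.11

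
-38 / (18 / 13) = -247 / 9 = -27.44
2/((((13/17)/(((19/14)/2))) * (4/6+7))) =969/4186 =0.23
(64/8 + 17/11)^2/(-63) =-175/121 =-1.45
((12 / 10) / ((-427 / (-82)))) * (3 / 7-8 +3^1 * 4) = 1.02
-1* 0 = 0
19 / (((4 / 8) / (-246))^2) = 4599216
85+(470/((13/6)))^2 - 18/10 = 39832304/845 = 47138.82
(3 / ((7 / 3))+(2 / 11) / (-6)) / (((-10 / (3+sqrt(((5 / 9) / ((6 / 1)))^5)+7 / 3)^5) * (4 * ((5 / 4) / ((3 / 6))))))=-4946881953463136055049 / 91316834906618724480 -123671812111465377001225 * sqrt(30) / 5112573899283843851206656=-54.31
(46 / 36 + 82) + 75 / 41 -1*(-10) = 70189 / 738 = 95.11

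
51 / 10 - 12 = -69 / 10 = -6.90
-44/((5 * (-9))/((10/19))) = 88/171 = 0.51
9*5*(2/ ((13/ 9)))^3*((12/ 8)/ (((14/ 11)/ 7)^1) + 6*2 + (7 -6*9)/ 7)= 24866190/ 15379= 1616.89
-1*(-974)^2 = -948676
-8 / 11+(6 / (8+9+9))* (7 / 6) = -131 / 286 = -0.46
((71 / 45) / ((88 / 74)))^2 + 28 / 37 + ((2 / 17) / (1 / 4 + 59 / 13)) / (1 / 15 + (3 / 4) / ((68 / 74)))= 55181610510959 / 21683226668400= 2.54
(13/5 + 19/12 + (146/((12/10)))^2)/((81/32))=21322024/3645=5849.66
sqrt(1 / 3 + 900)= sqrt(8103) / 3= 30.01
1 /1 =1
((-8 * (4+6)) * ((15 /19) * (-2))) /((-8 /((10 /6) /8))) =-125 /38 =-3.29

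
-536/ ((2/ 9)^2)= -10854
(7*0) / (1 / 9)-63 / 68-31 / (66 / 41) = -45293 / 2244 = -20.18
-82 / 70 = -41 / 35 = -1.17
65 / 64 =1.02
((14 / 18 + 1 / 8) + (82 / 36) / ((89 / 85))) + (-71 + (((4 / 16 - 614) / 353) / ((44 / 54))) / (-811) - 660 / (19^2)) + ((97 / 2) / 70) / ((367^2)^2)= -13442104978195730368060552 / 192725423815773102346785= -69.75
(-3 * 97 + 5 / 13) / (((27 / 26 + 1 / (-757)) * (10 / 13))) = -37179298 / 102065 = -364.27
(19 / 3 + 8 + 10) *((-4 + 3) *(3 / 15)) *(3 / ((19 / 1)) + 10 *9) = -438.77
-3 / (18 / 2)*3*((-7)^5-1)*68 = 1142944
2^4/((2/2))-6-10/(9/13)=-40/9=-4.44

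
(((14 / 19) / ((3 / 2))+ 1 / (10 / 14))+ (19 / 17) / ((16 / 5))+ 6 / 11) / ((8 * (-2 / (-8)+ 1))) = 2375633 / 8527200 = 0.28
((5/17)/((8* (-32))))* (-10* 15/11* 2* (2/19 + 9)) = 64875/227392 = 0.29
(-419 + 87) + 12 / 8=-661 / 2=-330.50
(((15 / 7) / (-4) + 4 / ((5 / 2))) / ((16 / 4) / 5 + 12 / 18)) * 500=55875 / 154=362.82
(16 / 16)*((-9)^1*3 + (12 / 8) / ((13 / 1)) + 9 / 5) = -25.08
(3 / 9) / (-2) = -0.17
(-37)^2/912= 1369/912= 1.50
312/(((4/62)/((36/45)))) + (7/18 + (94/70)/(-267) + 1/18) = 108474127/28035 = 3869.24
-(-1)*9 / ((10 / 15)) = 27 / 2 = 13.50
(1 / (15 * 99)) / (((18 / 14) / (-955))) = -1337 / 2673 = -0.50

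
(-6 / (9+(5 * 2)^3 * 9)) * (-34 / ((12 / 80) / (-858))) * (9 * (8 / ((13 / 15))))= -979200 / 91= -10760.44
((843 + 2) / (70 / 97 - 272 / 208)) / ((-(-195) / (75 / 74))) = -409825 / 54686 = -7.49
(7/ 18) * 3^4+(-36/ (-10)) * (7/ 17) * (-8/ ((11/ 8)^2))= 518931/ 20570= 25.23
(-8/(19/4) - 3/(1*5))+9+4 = 1018/95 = 10.72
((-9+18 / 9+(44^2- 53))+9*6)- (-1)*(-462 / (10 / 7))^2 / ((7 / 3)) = 46753.24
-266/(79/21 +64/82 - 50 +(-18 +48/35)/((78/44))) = 14886690/3068999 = 4.85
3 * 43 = 129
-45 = -45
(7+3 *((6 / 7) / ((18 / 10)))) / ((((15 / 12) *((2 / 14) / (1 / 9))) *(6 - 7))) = -236 / 45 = -5.24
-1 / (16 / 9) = -9 / 16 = -0.56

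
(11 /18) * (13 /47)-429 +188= -203743 /846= -240.83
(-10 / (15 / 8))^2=256 / 9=28.44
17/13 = 1.31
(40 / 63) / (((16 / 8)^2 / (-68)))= -680 / 63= -10.79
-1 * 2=-2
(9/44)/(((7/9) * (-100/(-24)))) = 243/3850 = 0.06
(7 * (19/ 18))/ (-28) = -19/ 72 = -0.26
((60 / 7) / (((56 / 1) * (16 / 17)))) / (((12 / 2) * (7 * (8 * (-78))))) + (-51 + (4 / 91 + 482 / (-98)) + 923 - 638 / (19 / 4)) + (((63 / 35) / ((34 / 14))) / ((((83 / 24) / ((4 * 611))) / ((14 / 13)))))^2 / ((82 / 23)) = 47789986515467856388153 / 531116969447500800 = 89980.15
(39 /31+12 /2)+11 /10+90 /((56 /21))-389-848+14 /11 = -8140483 /6820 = -1193.62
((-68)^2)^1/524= 8.82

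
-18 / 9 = -2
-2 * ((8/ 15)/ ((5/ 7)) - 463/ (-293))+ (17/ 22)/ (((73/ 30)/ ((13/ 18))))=-52048357/ 11763950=-4.42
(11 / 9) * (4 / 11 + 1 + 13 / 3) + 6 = 350 / 27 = 12.96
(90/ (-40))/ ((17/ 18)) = -81/ 34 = -2.38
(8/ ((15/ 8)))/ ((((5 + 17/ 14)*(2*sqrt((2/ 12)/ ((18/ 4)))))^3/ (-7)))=-153664*sqrt(3)/ 121945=-2.18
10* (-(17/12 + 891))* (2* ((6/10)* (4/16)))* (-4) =10709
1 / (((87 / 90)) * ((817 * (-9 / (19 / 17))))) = -10 / 63597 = -0.00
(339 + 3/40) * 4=13563/10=1356.30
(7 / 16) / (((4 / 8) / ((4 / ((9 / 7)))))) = 2.72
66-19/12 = 773/12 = 64.42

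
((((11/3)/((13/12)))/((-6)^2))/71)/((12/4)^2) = 11/74763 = 0.00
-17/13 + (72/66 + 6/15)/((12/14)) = 926/2145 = 0.43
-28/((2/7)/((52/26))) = -196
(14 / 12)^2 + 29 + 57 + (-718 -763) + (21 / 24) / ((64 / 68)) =-1604401 / 1152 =-1392.71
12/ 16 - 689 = -2753/ 4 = -688.25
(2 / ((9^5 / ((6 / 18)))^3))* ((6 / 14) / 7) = 2 / 90797989253740209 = 0.00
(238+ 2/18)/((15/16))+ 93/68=2344139/9180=255.35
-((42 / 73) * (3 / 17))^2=-15876 / 1540081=-0.01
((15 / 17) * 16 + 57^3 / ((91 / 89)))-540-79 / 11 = 3073095946 / 17017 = 180589.76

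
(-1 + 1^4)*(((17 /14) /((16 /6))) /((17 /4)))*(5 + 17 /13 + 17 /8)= 0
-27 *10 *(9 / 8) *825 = -1002375 / 4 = -250593.75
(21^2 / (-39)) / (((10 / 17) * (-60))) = 0.32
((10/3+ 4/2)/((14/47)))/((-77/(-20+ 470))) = -56400/539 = -104.64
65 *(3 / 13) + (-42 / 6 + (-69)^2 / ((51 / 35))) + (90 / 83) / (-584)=1349483951 / 412012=3275.35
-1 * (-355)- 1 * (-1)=356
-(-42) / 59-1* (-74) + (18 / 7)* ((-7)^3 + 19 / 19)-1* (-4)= -330696 / 413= -800.72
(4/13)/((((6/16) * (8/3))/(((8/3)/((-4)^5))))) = -1/1248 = -0.00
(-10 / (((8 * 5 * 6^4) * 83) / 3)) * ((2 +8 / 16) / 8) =-0.00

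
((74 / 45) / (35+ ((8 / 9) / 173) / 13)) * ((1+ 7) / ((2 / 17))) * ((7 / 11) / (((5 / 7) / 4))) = 2218125728 / 194821825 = 11.39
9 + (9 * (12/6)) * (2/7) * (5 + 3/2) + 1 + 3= 325/7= 46.43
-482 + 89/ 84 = -480.94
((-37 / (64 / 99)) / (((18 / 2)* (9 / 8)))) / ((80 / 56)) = -2849 / 720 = -3.96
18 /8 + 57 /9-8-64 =-761 /12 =-63.42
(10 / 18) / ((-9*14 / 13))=-0.06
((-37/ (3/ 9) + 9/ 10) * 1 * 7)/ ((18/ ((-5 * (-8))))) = -5138/ 3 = -1712.67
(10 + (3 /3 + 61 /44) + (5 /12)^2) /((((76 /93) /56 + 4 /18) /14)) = 6044101 /8140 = 742.52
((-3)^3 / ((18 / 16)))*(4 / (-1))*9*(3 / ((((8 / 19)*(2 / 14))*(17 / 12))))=517104 / 17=30417.88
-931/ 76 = -49/ 4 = -12.25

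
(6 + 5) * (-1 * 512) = -5632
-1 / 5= -0.20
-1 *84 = -84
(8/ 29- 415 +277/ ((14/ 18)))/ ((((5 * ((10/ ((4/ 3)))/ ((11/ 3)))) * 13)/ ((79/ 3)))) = -6889432/ 593775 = -11.60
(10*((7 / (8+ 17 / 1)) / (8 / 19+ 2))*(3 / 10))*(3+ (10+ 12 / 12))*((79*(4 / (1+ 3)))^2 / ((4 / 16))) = 69724452 / 575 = 121259.92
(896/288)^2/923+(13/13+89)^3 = 54502227784/74763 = 729000.01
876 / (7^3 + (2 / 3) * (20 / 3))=7884 / 3127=2.52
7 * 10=70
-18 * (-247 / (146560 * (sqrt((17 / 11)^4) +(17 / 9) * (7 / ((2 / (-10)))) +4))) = -2420847 / 4765984640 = -0.00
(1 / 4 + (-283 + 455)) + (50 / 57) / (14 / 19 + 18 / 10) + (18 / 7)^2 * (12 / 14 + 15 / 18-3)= 162618181 / 991956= 163.94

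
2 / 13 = 0.15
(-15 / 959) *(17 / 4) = -0.07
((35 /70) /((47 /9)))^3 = 729 /830584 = 0.00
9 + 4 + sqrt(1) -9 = 5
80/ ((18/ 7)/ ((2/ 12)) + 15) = 560/ 213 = 2.63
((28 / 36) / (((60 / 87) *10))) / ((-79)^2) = 203 / 11233800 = 0.00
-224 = -224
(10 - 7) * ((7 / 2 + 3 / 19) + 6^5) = 886881 / 38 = 23338.97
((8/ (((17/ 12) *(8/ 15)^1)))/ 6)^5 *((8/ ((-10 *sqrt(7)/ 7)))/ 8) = -2430000 *sqrt(7)/ 1419857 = -4.53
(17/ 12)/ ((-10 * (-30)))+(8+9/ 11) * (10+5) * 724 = 3792312187/ 39600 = 95765.46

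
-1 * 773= -773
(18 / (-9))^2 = 4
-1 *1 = -1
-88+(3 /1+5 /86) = -7305 /86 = -84.94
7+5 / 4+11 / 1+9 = 113 / 4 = 28.25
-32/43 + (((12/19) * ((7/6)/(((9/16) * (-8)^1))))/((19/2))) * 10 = -128048/139707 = -0.92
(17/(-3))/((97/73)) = -1241/291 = -4.26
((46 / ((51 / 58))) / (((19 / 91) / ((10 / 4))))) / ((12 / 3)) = 303485 / 1938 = 156.60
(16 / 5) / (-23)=-16 / 115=-0.14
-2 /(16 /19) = -19 /8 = -2.38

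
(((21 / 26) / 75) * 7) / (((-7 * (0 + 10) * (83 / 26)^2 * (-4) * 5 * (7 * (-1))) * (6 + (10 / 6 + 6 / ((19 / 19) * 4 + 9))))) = -507 / 5459532500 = -0.00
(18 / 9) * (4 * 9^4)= 52488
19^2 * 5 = 1805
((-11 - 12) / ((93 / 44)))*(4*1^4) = -4048 / 93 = -43.53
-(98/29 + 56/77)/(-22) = 655/3509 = 0.19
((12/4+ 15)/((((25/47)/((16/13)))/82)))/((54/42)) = 863296/325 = 2656.30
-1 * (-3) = 3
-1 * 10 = -10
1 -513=-512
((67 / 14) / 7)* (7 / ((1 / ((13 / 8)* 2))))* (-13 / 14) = -11323 / 784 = -14.44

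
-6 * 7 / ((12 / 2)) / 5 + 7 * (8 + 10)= 623 / 5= 124.60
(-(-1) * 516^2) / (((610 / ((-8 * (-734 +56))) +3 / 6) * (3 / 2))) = 481390848 / 1661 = 289819.90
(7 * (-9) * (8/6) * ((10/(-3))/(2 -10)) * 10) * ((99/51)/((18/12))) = -7700/17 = -452.94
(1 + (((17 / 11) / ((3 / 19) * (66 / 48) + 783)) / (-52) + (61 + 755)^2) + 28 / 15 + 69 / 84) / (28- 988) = -226711999810103 / 326860934400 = -693.60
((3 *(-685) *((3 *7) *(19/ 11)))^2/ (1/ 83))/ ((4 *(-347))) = -332255898.56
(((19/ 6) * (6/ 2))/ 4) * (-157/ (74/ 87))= -259521/ 592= -438.38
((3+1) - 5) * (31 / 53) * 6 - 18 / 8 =-1221 / 212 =-5.76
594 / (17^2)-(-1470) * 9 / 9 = 425424 / 289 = 1472.06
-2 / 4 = -0.50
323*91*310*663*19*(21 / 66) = 36521457162.27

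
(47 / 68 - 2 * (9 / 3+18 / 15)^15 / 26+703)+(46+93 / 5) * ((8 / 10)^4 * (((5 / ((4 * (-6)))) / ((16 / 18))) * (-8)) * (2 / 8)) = -4632298345176700724593 / 26977539062500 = -171709448.16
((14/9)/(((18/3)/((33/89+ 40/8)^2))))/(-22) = -799694/2352537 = -0.34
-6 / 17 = -0.35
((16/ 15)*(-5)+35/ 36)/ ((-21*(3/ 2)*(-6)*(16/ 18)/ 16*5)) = -157/ 1890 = -0.08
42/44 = 21/22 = 0.95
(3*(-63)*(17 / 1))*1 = -3213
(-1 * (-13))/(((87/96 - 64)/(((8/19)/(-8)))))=416/38361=0.01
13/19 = 0.68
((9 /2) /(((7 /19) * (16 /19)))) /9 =361 /224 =1.61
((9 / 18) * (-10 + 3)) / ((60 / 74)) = -259 / 60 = -4.32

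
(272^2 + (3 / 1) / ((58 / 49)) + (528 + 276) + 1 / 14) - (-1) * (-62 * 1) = 15169907 / 203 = 74728.61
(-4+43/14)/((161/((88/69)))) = -572/77763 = -0.01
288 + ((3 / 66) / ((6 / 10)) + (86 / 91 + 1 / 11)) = 157855 / 546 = 289.11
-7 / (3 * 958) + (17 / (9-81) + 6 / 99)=-67505 / 379368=-0.18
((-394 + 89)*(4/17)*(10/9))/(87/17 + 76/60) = -15250/1221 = -12.49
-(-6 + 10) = -4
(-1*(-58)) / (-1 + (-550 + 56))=-58 / 495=-0.12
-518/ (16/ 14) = -1813/ 4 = -453.25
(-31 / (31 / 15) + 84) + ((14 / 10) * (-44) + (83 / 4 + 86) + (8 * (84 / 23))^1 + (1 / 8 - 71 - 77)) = -4147 / 920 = -4.51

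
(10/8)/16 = 0.08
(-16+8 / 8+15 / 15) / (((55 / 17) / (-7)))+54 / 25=8924 / 275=32.45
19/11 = 1.73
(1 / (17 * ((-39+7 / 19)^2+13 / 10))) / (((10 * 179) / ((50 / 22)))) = 9025 / 180494884669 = 0.00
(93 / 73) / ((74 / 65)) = 6045 / 5402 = 1.12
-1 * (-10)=10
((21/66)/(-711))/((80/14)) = -49/625680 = -0.00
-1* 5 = -5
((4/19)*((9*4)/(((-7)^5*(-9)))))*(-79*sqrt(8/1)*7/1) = -2528*sqrt(2)/45619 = -0.08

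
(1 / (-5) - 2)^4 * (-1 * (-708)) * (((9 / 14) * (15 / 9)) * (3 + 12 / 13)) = 792985842 / 11375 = 69713.04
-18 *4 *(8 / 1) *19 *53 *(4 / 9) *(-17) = 4382464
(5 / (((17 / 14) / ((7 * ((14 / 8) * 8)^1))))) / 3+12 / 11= 76072 / 561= 135.60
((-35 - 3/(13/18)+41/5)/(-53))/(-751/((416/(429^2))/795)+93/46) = -1480832/669723220034115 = -0.00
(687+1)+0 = 688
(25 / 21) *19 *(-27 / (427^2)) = -4275 / 1276303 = -0.00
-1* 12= -12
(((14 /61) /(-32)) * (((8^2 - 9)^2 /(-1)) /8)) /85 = 4235 /132736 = 0.03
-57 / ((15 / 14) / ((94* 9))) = -225036 / 5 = -45007.20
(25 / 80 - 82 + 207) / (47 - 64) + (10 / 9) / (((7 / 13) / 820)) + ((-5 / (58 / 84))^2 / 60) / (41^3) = 1673314520409445 / 993246445296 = 1684.69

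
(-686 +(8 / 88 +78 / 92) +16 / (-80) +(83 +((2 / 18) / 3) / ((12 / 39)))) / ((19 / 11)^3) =-116.85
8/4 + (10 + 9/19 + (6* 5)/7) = 2229/133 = 16.76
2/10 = 1/5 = 0.20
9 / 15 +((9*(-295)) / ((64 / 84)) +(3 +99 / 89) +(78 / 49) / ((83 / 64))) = -100734236301 / 28957040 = -3478.75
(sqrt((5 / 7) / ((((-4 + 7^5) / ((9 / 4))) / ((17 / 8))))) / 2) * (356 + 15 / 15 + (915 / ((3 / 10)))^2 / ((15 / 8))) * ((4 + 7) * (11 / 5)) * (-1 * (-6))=1801093591 * sqrt(2221730) / 522760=5135462.61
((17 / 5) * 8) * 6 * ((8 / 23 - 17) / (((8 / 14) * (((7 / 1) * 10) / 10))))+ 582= -11202 / 115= -97.41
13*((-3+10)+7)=182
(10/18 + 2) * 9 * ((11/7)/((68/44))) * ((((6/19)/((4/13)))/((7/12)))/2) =325611/15827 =20.57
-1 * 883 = -883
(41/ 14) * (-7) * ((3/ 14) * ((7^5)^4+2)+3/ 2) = -350516026950224186.79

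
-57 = -57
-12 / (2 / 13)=-78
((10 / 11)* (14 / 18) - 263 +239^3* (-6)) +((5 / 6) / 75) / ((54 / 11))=-4379003560499 / 53460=-81911776.29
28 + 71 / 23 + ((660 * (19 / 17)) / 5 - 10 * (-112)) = 507759 / 391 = 1298.62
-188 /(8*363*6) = -47 /4356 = -0.01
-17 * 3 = -51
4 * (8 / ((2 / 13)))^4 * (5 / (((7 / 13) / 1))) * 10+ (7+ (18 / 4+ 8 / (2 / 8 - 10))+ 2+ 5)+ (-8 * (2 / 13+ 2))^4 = 3257807969094233 / 1199562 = 2715831252.65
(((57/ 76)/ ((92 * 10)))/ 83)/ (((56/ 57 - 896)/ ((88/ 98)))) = -1881/ 190883506240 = -0.00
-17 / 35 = -0.49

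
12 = 12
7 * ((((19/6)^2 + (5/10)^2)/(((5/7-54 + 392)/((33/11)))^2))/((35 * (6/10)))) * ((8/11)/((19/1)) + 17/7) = 1557885/2349845938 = 0.00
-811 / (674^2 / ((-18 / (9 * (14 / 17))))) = 13787 / 3179932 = 0.00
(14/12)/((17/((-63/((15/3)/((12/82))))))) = -441/3485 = -0.13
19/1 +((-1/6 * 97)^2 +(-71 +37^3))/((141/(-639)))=-129944915/564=-230398.79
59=59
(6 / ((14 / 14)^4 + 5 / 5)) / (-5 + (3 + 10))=3 / 8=0.38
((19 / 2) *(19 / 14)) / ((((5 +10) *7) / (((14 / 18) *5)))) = 361 / 756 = 0.48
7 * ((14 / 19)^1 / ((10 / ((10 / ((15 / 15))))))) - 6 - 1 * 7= -149 / 19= -7.84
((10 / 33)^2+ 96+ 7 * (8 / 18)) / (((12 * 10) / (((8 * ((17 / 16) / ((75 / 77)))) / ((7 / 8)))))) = 918272 / 111375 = 8.24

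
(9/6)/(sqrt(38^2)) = 3/76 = 0.04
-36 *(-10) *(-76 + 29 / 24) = -26925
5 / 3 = 1.67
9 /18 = 1 /2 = 0.50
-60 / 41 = -1.46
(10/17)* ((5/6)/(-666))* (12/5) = -10/5661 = -0.00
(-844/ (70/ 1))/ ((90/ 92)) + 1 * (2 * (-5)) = -35162/ 1575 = -22.33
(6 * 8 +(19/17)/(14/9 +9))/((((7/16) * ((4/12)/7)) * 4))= 49068/85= 577.27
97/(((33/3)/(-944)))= -91568/11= -8324.36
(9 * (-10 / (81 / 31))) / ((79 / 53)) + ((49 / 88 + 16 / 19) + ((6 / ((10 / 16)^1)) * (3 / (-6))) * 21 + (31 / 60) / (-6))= -122.60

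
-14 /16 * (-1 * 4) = 7 /2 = 3.50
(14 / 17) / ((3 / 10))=2.75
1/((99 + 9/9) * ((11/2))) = 1/550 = 0.00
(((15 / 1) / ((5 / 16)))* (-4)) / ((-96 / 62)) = 124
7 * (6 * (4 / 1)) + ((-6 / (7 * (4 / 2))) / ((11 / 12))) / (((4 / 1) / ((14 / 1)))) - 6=1764 / 11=160.36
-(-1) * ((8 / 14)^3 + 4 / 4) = 407 / 343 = 1.19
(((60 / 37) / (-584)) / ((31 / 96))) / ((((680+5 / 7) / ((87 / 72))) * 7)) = -174 / 79795643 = -0.00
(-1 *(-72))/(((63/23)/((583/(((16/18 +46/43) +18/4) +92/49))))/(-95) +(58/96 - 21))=-1325135306880/375385905361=-3.53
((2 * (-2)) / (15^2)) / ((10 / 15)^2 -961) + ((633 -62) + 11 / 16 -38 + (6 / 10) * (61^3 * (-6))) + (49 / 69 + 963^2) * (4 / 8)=-84205761323909 / 238602000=-352913.06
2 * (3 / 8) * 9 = 6.75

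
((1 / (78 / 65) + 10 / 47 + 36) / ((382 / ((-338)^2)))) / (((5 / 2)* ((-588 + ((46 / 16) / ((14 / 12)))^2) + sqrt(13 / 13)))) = -467854770656 / 61328215785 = -7.63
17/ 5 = 3.40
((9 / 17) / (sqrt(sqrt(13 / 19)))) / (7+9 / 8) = 72 * 13^(3 / 4) * 19^(1 / 4) / 14365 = 0.07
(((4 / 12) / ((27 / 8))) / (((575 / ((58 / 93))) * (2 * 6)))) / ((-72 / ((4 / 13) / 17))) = -0.00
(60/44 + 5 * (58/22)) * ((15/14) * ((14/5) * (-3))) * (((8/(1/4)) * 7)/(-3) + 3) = 103200/11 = 9381.82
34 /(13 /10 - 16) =-340 /147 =-2.31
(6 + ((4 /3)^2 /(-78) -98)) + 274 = 181.98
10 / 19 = 0.53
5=5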